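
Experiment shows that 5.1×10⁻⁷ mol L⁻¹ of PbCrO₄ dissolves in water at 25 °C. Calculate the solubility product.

PbCrO₄(s) ⇌ Pb²⁺(aq) + CrO₄²⁻(aq)
With molar solubility s: [Pb²⁺] = s, [CrO₄²⁻] = s.
Ksp = [Pb²⁺][CrO₄²⁻] = s · s = s^2
Ksp = (5.1×10⁻⁷)^2 = 2.6×10⁻¹³

Ksp = 2.6×10⁻¹³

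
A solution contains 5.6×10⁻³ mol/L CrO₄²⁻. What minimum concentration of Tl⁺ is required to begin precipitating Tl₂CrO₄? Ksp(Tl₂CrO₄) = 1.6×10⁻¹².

The threshold for precipitation is Q = Ksp.
Tl₂CrO₄(s) ⇌ 2 Tl⁺(aq) + CrO₄²⁻(aq)
Ksp = [Tl⁺]^2[CrO₄²⁻] = [Tl⁺]^2(5.6×10⁻³)
[Tl⁺]^2 = 1.6×10⁻¹² / (5.6×10⁻³) = 2.9×10⁻¹⁰
[Tl⁺] = 1.7×10⁻⁵ mol/L

1.7×10⁻⁵ M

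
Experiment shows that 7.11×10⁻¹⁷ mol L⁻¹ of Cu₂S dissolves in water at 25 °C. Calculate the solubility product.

Cu₂S(s) ⇌ 2 Cu⁺(aq) + S²⁻(aq)
With molar solubility s: [Cu⁺] = 2s, [S²⁻] = s.
Ksp = [Cu⁺]^2[S²⁻] = (2s)^2 · s = 4s^3
Ksp = 4 × (7.11×10⁻¹⁷)^3 = 1.44×10⁻⁴⁸

Ksp = 1.44×10⁻⁴⁸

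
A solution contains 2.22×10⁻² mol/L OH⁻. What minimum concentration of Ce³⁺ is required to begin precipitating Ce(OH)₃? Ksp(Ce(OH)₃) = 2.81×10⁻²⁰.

2.57×10⁻¹⁵ M

The threshold for precipitation is Q = Ksp.
Ce(OH)₃(s) ⇌ Ce³⁺(aq) + 3 OH⁻(aq)
Ksp = [Ce³⁺][OH⁻]^3 = [Ce³⁺](2.22×10⁻²)^3
[Ce³⁺] = 2.81×10⁻²⁰ / (2.22×10⁻²)^3 = 2.57×10⁻¹⁵
[Ce³⁺] = 2.57×10⁻¹⁵ mol/L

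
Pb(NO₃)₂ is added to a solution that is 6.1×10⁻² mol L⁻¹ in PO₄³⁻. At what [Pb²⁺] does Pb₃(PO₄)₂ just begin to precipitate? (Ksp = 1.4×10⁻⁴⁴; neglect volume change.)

A salt starts to precipitate once the ion product Q reaches its Ksp.
Pb₃(PO₄)₂(s) ⇌ 3 Pb²⁺(aq) + 2 PO₄³⁻(aq)
Ksp = [Pb²⁺]^3[PO₄³⁻]^2 = [Pb²⁺]^3(6.1×10⁻²)^2
[Pb²⁺]^3 = 1.4×10⁻⁴⁴ / (6.1×10⁻²)^2 = 3.8×10⁻⁴²
[Pb²⁺] = 1.6×10⁻¹⁴ mol L⁻¹

1.6×10⁻¹⁴ M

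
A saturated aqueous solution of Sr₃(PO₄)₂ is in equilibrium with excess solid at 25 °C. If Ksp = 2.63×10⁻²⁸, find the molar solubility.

Sr₃(PO₄)₂(s) ⇌ 3 Sr²⁺(aq) + 2 PO₄³⁻(aq)
With molar solubility s: [Sr²⁺] = 3s, [PO₄³⁻] = 2s.
Ksp = [Sr²⁺]^3[PO₄³⁻]^2 = (3s)^3 · (2s)^2 = 108s^5
108s^5 = 2.63×10⁻²⁸  ⇒  s^5 = 2.44×10⁻³⁰
Taking the 5th root, s = 1.19×10⁻⁶ mol L⁻¹.

1.19×10⁻⁶ M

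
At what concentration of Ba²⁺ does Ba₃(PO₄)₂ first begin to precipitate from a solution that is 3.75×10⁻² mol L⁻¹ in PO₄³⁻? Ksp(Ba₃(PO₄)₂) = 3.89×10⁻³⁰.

1.40×10⁻⁹ M

Each salt precipitates once Q = Ksp for that salt.
Ba₃(PO₄)₂(s) ⇌ 3 Ba²⁺(aq) + 2 PO₄³⁻(aq)
Ksp = [Ba²⁺]^3[PO₄³⁻]^2 = [Ba²⁺]^3(3.75×10⁻²)^2
[Ba²⁺]^3 = 3.89×10⁻³⁰ / (3.75×10⁻²)^2 = 2.77×10⁻²⁷
[Ba²⁺] = 1.40×10⁻⁹ mol L⁻¹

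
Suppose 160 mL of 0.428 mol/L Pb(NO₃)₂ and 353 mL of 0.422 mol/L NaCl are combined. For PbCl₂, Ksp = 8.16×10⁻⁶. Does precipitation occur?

Yes

After mixing, V = 160 mL + 353 mL = 513 mL.
[Pb²⁺] = (0.428)(160)/513 = 0.133 mol/L
[Cl⁻] = (0.422)(353)/513 = 0.290 mol/L
Q = [Pb²⁺][Cl⁻]^2 = 1.13×10⁻²
Q = 1.13×10⁻² > Ksp = 8.16×10⁻⁶, so the solution is supersaturated and PbCl₂ precipitates.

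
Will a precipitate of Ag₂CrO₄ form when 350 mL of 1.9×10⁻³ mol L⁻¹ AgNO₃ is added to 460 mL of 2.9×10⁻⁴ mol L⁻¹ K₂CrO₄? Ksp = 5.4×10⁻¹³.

Yes

Total volume after mixing = 350 + 460 = 810 mL.
[Ag⁺] = (1.9×10⁻³)(350)/810 = 8.2×10⁻⁴ mol L⁻¹
[CrO₄²⁻] = (2.9×10⁻⁴)(460)/810 = 1.6×10⁻⁴ mol L⁻¹
Q = [Ag⁺]^2[CrO₄²⁻] = 1.1×10⁻¹⁰
Since Q (1.1×10⁻¹⁰) exceeds Ksp (5.4×10⁻¹³), Ag₂CrO₄ will precipitate.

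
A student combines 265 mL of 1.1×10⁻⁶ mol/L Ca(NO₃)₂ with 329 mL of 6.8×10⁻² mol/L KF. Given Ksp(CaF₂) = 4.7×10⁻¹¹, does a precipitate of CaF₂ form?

After mixing, V = 265 mL + 329 mL = 594 mL.
[Ca²⁺] = (1.1×10⁻⁶)(265)/594 = 4.9×10⁻⁷ mol/L
[F⁻] = (6.8×10⁻²)(329)/594 = 3.8×10⁻² mol/L
Q = [Ca²⁺][F⁻]^2 = 7.0×10⁻¹⁰
Q = 7.0×10⁻¹⁰ > Ksp = 4.7×10⁻¹¹, so the solution is supersaturated and CaF₂ precipitates.

Yes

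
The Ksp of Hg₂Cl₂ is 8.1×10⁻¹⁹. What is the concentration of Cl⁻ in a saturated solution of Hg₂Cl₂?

Hg₂Cl₂(s) ⇌ Hg₂²⁺(aq) + 2 Cl⁻(aq)
Let s be the molar solubility. Then [Hg₂²⁺] = s and [Cl⁻] = 2s.
Ksp = [Hg₂²⁺][Cl⁻]^2 = s · (2s)^2 = 4s^3 = 8.1×10⁻¹⁹
s = 5.9×10⁻⁷ mol/L
[Cl⁻] = 2s = 1.2×10⁻⁶ mol/L

1.2×10⁻⁶ M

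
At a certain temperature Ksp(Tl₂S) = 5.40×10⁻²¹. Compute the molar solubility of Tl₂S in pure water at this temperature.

1.11×10⁻⁷ M

Tl₂S(s) ⇌ 2 Tl⁺(aq) + S²⁻(aq)
Let s be the molar solubility. Then [Tl⁺] = 2s and [S²⁻] = s.
Ksp = [Tl⁺]^2[S²⁻] = (2s)^2 · s = 4s^3
4s^3 = 5.40×10⁻²¹  ⇒  s^3 = 1.35×10⁻²¹
s = (1.35×10⁻²¹)^(1/3) = 1.11×10⁻⁷ mol L⁻¹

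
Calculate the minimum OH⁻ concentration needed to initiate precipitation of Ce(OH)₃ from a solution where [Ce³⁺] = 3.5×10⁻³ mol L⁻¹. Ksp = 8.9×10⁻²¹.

1.4×10⁻⁶ M

Precipitation of each salt begins when its ion product equals Ksp.
Ce(OH)₃(s) ⇌ Ce³⁺(aq) + 3 OH⁻(aq)
Ksp = [Ce³⁺][OH⁻]^3 = [OH⁻]^3(3.5×10⁻³)
[OH⁻]^3 = 8.9×10⁻²¹ / (3.5×10⁻³) = 2.5×10⁻¹⁸
[OH⁻] = 1.4×10⁻⁶ mol L⁻¹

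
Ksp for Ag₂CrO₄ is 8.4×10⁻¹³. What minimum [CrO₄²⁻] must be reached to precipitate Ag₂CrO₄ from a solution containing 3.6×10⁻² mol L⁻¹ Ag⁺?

Precipitation begins when Q = Ksp.
Ag₂CrO₄(s) ⇌ 2 Ag⁺(aq) + CrO₄²⁻(aq)
Ksp = [Ag⁺]^2[CrO₄²⁻] = [CrO₄²⁻](3.6×10⁻²)^2
[CrO₄²⁻] = 8.4×10⁻¹³ / (3.6×10⁻²)^2 = 6.5×10⁻¹⁰
[CrO₄²⁻] = 6.5×10⁻¹⁰ mol L⁻¹

6.5×10⁻¹⁰ M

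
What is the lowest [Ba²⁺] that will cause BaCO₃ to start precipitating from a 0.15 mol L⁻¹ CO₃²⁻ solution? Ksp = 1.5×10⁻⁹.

1.0×10⁻⁸ M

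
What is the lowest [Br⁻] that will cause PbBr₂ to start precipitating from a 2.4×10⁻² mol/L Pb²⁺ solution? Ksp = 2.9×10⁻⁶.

1.1×10⁻² M

Precipitation begins when Q = Ksp.
PbBr₂(s) ⇌ Pb²⁺(aq) + 2 Br⁻(aq)
Ksp = [Pb²⁺][Br⁻]^2 = [Br⁻]^2(2.4×10⁻²)
[Br⁻]^2 = 2.9×10⁻⁶ / (2.4×10⁻²) = 1.2×10⁻⁴
[Br⁻] = 1.1×10⁻² mol/L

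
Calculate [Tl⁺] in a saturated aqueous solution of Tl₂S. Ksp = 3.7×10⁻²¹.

Tl₂S(s) ⇌ 2 Tl⁺(aq) + S²⁻(aq)
If s mol/L of Tl₂S dissolves, [Tl⁺] = 2s and [S²⁻] = s.
Ksp = [Tl⁺]^2[S²⁻] = (2s)^2 · s = 4s^3 = 3.7×10⁻²¹
s = 9.7×10⁻⁸ M
[Tl⁺] = 2s = 1.9×10⁻⁷ M

1.9×10⁻⁷ M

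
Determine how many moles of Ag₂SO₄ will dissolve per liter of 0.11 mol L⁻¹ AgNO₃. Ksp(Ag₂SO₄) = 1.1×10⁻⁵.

9.1×10⁻⁴ M

Ag₂SO₄(s) ⇌ 2 Ag⁺(aq) + SO₄²⁻(aq)
The solution already contains Ag⁺ at 0.11 mol L⁻¹. Let s be the molar solubility of Ag₂SO₄.
[Ag⁺] ≈ 0.11 mol L⁻¹ (common ion dominates); [SO₄²⁻] = s.
Ksp = [Ag⁺]^2[SO₄²⁻] = (0.11)^2s
s = 1.1×10⁻⁵ / (0.11)^2 = 9.1×10⁻⁴
s = 9.1×10⁻⁴ mol L⁻¹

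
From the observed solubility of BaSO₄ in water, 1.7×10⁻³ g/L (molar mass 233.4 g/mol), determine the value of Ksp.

Ksp = 5.3×10⁻¹¹

s = (1.7×10⁻³ g L⁻¹)/(233.4 g mol⁻¹) = 7.284×10⁻⁶ M
BaSO₄(s) ⇌ Ba²⁺(aq) + SO₄²⁻(aq)
For each mole of BaSO₄ that dissolves per liter, [Ba²⁺] = s and [SO₄²⁻] = s; let s denote this solubility.
Ksp = [Ba²⁺][SO₄²⁻] = s · s = s^2
Ksp = (7.284×10⁻⁶)^2 = 5.3×10⁻¹¹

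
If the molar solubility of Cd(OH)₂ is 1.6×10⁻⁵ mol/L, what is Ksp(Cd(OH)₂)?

Ksp = 1.6×10⁻¹⁴

Cd(OH)₂(s) ⇌ Cd²⁺(aq) + 2 OH⁻(aq)
Call the molar solubility s, so that [Cd²⁺] = s and [OH⁻] = 2s.
Ksp = [Cd²⁺][OH⁻]^2 = s · (2s)^2 = 4s^3
Ksp = 4 × (1.6×10⁻⁵)^3 = 1.6×10⁻¹⁴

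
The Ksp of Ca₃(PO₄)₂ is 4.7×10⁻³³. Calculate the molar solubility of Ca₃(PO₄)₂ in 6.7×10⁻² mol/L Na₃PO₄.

3.4×10⁻¹¹ M

Ca₃(PO₄)₂(s) ⇌ 3 Ca²⁺(aq) + 2 PO₄³⁻(aq)
PO₄³⁻ is already present at 6.7×10⁻² mol/L. If s mol/L of Ca₃(PO₄)₂ dissolves, [Ca²⁺] = 3s while [PO₄³⁻] ≈ 6.7×10⁻² mol/L.
Ksp = [Ca²⁺]^3[PO₄³⁻]^2 = (3s)^3(6.7×10⁻²)^2
(3s)^3 = 4.7×10⁻³³ / (6.7×10⁻²)^2 = 1.0×10⁻³⁰
s = 3.4×10⁻¹¹ mol/L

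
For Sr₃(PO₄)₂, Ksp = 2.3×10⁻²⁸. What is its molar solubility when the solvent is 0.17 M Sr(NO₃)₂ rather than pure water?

1.1×10⁻¹³ M

Sr₃(PO₄)₂(s) ⇌ 3 Sr²⁺(aq) + 2 PO₄³⁻(aq)
Sr²⁺ is already present at 0.17 M. If s mol/L of Sr₃(PO₄)₂ dissolves, [PO₄³⁻] = 2s while [Sr²⁺] ≈ 0.17 M.
Ksp = [Sr²⁺]^3[PO₄³⁻]^2 = (0.17)^3(2s)^2
(2s)^2 = 2.3×10⁻²⁸ / (0.17)^3 = 4.7×10⁻²⁶
s = 1.1×10⁻¹³ M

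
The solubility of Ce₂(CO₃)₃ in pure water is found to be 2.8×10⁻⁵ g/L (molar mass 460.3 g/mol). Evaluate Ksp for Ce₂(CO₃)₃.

Ksp = 9.0×10⁻³⁵

Convert to molarity: s = 2.8×10⁻⁵ / 460.3 = 6.083×10⁻⁸ mol/L
Ce₂(CO₃)₃(s) ⇌ 2 Ce³⁺(aq) + 3 CO₃²⁻(aq)
For each mole of Ce₂(CO₃)₃ that dissolves per liter, [Ce³⁺] = 2s and [CO₃²⁻] = 3s; let s denote this solubility.
Ksp = [Ce³⁺]^2[CO₃²⁻]^3 = (2s)^2 · (3s)^3 = 108s^5
Ksp = 108 × (6.083×10⁻⁸)^5 = 9.0×10⁻³⁵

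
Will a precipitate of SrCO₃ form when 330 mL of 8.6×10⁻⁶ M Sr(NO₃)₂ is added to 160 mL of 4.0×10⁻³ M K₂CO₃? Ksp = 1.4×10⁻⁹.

The combined volume is 490 mL.
[Sr²⁺] = (8.6×10⁻⁶)(330)/490 = 5.8×10⁻⁶ M
[CO₃²⁻] = (4.0×10⁻³)(160)/490 = 1.3×10⁻³ M
Q = [Sr²⁺][CO₃²⁻] = 7.6×10⁻⁹
Q = 7.6×10⁻⁹ > Ksp = 1.4×10⁻⁹, so the solution is supersaturated and SrCO₃ precipitates.

Yes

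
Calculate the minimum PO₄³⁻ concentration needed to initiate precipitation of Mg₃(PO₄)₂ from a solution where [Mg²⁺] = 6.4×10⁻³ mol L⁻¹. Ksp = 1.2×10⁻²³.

Precipitation begins when Q = Ksp.
Mg₃(PO₄)₂(s) ⇌ 3 Mg²⁺(aq) + 2 PO₄³⁻(aq)
Ksp = [Mg²⁺]^3[PO₄³⁻]^2 = [PO₄³⁻]^2(6.4×10⁻³)^3
[PO₄³⁻]^2 = 1.2×10⁻²³ / (6.4×10⁻³)^3 = 4.6×10⁻¹⁷
[PO₄³⁻] = 6.8×10⁻⁹ mol L⁻¹

6.8×10⁻⁹ M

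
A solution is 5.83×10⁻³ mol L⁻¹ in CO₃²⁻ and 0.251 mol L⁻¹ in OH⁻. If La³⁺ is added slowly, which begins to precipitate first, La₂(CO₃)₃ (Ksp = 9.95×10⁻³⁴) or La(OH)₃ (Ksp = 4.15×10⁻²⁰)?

Precipitation begins when Q = Ksp.
For La₂(CO₃)₃: [La³⁺] = (Ksp/[CO₃²⁻]^3)^(1/2) = 7.09×10⁻¹⁴ mol L⁻¹
For La(OH)₃: [La³⁺] = (Ksp/[OH⁻]^3) = 2.62×10⁻¹⁸ mol L⁻¹
Since La(OH)₃ needs less La³⁺ to reach saturation, it precipitates first.

La(OH)₃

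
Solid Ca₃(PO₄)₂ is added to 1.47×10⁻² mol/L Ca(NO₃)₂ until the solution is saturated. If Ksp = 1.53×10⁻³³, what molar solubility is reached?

Ca₃(PO₄)₂(s) ⇌ 3 Ca²⁺(aq) + 2 PO₄³⁻(aq)
With Ca²⁺ already at 1.47×10⁻² mol/L and s small, take [Ca²⁺] ≈ 1.47×10⁻² mol/L and [PO₄³⁻] = 2s.
Ksp = [Ca²⁺]^3[PO₄³⁻]^2 = (1.47×10⁻²)^3(2s)^2
(2s)^2 = 1.53×10⁻³³ / (1.47×10⁻²)^3 = 4.82×10⁻²⁸
s = 1.10×10⁻¹⁴ mol/L

1.10×10⁻¹⁴ M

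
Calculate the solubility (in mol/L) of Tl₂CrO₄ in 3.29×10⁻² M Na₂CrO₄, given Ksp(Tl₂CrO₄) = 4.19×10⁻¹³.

1.78×10⁻⁶ M

Tl₂CrO₄(s) ⇌ 2 Tl⁺(aq) + CrO₄²⁻(aq)
The solution already contains CrO₄²⁻ at 3.29×10⁻² M. Let s be the molar solubility of Tl₂CrO₄.
[CrO₄²⁻] ≈ 3.29×10⁻² M (common ion dominates); [Tl⁺] = 2s.
Ksp = [Tl⁺]^2[CrO₄²⁻] = (2s)^2(3.29×10⁻²)
(2s)^2 = 4.19×10⁻¹³ / (3.29×10⁻²) = 1.27×10⁻¹¹
s = 1.78×10⁻⁶ M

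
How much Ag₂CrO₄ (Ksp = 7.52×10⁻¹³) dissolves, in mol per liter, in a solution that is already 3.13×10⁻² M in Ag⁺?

7.68×10⁻¹⁰ M

Ag₂CrO₄(s) ⇌ 2 Ag⁺(aq) + CrO₄²⁻(aq)
Let s be the solubility of Ag₂CrO₄ here. The common ion gives [Ag⁺] ≈ 3.13×10⁻² M, and [CrO₄²⁻] = s.
Ksp = [Ag⁺]^2[CrO₄²⁻] = (3.13×10⁻²)^2s
s = 7.52×10⁻¹³ / (3.13×10⁻²)^2 = 7.68×10⁻¹⁰
s = 7.68×10⁻¹⁰ M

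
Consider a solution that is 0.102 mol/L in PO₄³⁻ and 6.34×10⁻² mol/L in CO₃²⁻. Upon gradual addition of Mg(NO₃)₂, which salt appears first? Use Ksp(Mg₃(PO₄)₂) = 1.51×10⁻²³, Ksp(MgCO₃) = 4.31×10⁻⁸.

Precipitation begins when Q = Ksp.
For Mg₃(PO₄)₂: [Mg²⁺] = (Ksp/[PO₄³⁻]^2)^(1/3) = 1.13×10⁻⁷ mol/L
For MgCO₃: [Mg²⁺] = (Ksp/[CO₃²⁻]) = 6.80×10⁻⁷ mol/L
The smaller threshold [Mg²⁺] is reached first, so Mg₃(PO₄)₂ precipitates first.

Mg₃(PO₄)₂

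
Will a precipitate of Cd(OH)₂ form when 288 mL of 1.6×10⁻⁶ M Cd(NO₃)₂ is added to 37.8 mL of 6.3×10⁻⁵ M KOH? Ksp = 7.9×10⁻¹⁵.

Total volume after mixing = 288 + 37.8 = 325.8 mL.
[Cd²⁺] = (1.6×10⁻⁶)(288)/325.8 = 1.4×10⁻⁶ M
[OH⁻] = (6.3×10⁻⁵)(37.8)/325.8 = 7.3×10⁻⁶ M
Q = [Cd²⁺][OH⁻]^2 = 7.6×10⁻¹⁷
Since Q (7.6×10⁻¹⁷) is less than Ksp (7.9×10⁻¹⁵), no Cd(OH)₂ precipitates.

No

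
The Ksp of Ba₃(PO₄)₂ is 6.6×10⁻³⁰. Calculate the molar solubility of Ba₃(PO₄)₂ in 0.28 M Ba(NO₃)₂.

8.7×10⁻¹⁵ M

Ba₃(PO₄)₂(s) ⇌ 3 Ba²⁺(aq) + 2 PO₄³⁻(aq)
With Ba²⁺ already at 0.28 M and s small, take [Ba²⁺] ≈ 0.28 M and [PO₄³⁻] = 2s.
Ksp = [Ba²⁺]^3[PO₄³⁻]^2 = (0.28)^3(2s)^2
(2s)^2 = 6.6×10⁻³⁰ / (0.28)^3 = 3.0×10⁻²⁸
s = 8.7×10⁻¹⁵ M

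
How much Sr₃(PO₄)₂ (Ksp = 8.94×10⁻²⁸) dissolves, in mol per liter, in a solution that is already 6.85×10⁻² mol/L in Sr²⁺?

8.34×10⁻¹³ M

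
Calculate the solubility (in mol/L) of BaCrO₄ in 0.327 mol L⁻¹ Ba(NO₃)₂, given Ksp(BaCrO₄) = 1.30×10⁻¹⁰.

3.98×10⁻¹⁰ M

BaCrO₄(s) ⇌ Ba²⁺(aq) + CrO₄²⁻(aq)
With Ba²⁺ already at 0.327 mol L⁻¹ and s small, take [Ba²⁺] ≈ 0.327 mol L⁻¹ and [CrO₄²⁻] = s.
Ksp = [Ba²⁺][CrO₄²⁻] = (0.327)s
s = 1.30×10⁻¹⁰ / (0.327) = 3.98×10⁻¹⁰
s = 3.98×10⁻¹⁰ mol L⁻¹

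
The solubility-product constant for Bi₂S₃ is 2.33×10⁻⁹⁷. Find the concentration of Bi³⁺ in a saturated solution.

3.70×10⁻²⁰ M

Bi₂S₃(s) ⇌ 2 Bi³⁺(aq) + 3 S²⁻(aq)
Let s be the molar solubility. Then [Bi³⁺] = 2s and [S²⁻] = 3s.
Ksp = [Bi³⁺]^2[S²⁻]^3 = (2s)^2 · (3s)^3 = 108s^5 = 2.33×10⁻⁹⁷
s = 1.85×10⁻²⁰ mol L⁻¹
[Bi³⁺] = 2s = 3.70×10⁻²⁰ mol L⁻¹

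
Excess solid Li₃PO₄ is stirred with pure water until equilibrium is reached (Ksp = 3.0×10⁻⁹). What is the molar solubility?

3.2×10⁻³ M

Li₃PO₄(s) ⇌ 3 Li⁺(aq) + PO₄³⁻(aq)
If s mol/L of Li₃PO₄ dissolves, [Li⁺] = 3s and [PO₄³⁻] = s.
Ksp = [Li⁺]^3[PO₄³⁻] = (3s)^3 · s = 27s^4
27s^4 = 3.0×10⁻⁹  ⇒  s^4 = 1.1×10⁻¹⁰
s = 3.2×10⁻³ M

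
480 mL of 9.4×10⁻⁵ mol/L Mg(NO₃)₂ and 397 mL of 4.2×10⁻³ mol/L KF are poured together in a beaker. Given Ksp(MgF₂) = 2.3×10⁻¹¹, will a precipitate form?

Yes

Total volume after mixing = 480 + 397 = 877 mL.
[Mg²⁺] = (9.4×10⁻⁵)(480)/877 = 5.1×10⁻⁵ mol/L
[F⁻] = (4.2×10⁻³)(397)/877 = 1.9×10⁻³ mol/L
Q = [Mg²⁺][F⁻]^2 = 1.9×10⁻¹⁰
Because Q > Ksp (1.9×10⁻¹⁰ vs 2.3×10⁻¹¹), a precipitate of MgF₂ forms.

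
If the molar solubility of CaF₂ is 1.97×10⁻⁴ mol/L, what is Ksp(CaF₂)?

Ksp = 3.06×10⁻¹¹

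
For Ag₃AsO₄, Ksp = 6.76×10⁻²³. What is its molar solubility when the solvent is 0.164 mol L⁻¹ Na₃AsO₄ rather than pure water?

Ag₃AsO₄(s) ⇌ 3 Ag⁺(aq) + AsO₄³⁻(aq)
With AsO₄³⁻ already at 0.164 mol L⁻¹ and s small, take [AsO₄³⁻] ≈ 0.164 mol L⁻¹ and [Ag⁺] = 3s.
Ksp = [Ag⁺]^3[AsO₄³⁻] = (3s)^3(0.164)
(3s)^3 = 6.76×10⁻²³ / (0.164) = 4.12×10⁻²²
s = 2.48×10⁻⁸ mol L⁻¹

2.48×10⁻⁸ M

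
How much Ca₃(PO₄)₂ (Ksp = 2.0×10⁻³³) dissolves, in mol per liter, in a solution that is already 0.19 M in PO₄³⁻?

Ca₃(PO₄)₂(s) ⇌ 3 Ca²⁺(aq) + 2 PO₄³⁻(aq)
PO₄³⁻ is already present at 0.19 M. If s mol/L of Ca₃(PO₄)₂ dissolves, [Ca²⁺] = 3s while [PO₄³⁻] ≈ 0.19 M.
Ksp = [Ca²⁺]^3[PO₄³⁻]^2 = (3s)^3(0.19)^2
(3s)^3 = 2.0×10⁻³³ / (0.19)^2 = 5.5×10⁻³²
s = 1.3×10⁻¹¹ M

1.3×10⁻¹¹ M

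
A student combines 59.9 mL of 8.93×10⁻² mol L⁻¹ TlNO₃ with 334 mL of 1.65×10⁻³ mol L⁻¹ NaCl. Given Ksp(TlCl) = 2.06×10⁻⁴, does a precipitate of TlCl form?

The combined volume is 393.9 mL.
[Tl⁺] = (8.93×10⁻²)(59.9)/393.9 = 1.36×10⁻² mol L⁻¹
[Cl⁻] = (1.65×10⁻³)(334)/393.9 = 1.40×10⁻³ mol L⁻¹
Q = [Tl⁺][Cl⁻] = 1.90×10⁻⁵
Q < Ksp (1.90×10⁻⁵ vs 2.06×10⁻⁴); the solution remains unsaturated and no precipitate forms.

No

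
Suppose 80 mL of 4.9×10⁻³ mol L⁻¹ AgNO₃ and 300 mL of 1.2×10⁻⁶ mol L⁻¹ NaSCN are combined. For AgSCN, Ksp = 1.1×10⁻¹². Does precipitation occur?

Yes

The combined volume is 380 mL.
[Ag⁺] = (4.9×10⁻³)(80)/380 = 1.0×10⁻³ mol L⁻¹
[SCN⁻] = (1.2×10⁻⁶)(300)/380 = 9.5×10⁻⁷ mol L⁻¹
Q = [Ag⁺][SCN⁻] = 9.8×10⁻¹⁰
Because Q > Ksp (9.8×10⁻¹⁰ vs 1.1×10⁻¹²), a precipitate of AgSCN forms.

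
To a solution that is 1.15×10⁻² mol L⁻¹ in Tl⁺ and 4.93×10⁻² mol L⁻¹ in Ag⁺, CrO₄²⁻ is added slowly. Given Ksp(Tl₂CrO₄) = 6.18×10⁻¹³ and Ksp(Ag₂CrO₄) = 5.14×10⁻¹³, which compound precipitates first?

The threshold for precipitation is Q = Ksp.
For Tl₂CrO₄: [CrO₄²⁻] = (Ksp/[Tl⁺]^2) = 4.67×10⁻⁹ mol L⁻¹
For Ag₂CrO₄: [CrO₄²⁻] = (Ksp/[Ag⁺]^2) = 2.11×10⁻¹⁰ mol L⁻¹
Since Ag₂CrO₄ needs less CrO₄²⁻ to reach saturation, it precipitates first.

Ag₂CrO₄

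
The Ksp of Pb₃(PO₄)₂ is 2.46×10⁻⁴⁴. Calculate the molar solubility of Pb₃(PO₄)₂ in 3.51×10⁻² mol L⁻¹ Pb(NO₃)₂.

1.19×10⁻²⁰ M

Pb₃(PO₄)₂(s) ⇌ 3 Pb²⁺(aq) + 2 PO₄³⁻(aq)
With Pb²⁺ already at 3.51×10⁻² mol L⁻¹ and s small, take [Pb²⁺] ≈ 3.51×10⁻² mol L⁻¹ and [PO₄³⁻] = 2s.
Ksp = [Pb²⁺]^3[PO₄³⁻]^2 = (3.51×10⁻²)^3(2s)^2
(2s)^2 = 2.46×10⁻⁴⁴ / (3.51×10⁻²)^3 = 5.69×10⁻⁴⁰
s = 1.19×10⁻²⁰ mol L⁻¹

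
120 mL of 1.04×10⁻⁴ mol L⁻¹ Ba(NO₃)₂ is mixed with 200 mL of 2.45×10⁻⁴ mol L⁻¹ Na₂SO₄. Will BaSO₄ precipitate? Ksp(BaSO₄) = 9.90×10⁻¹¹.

Yes

The combined volume is 320 mL.
[Ba²⁺] = (1.04×10⁻⁴)(120)/320 = 3.90×10⁻⁵ mol L⁻¹
[SO₄²⁻] = (2.45×10⁻⁴)(200)/320 = 1.53×10⁻⁴ mol L⁻¹
Q = [Ba²⁺][SO₄²⁻] = 5.97×10⁻⁹
Q = 5.97×10⁻⁹ > Ksp = 9.90×10⁻¹¹, so the solution is supersaturated and BaSO₄ precipitates.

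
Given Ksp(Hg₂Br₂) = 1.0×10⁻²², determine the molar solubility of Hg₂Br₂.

Hg₂Br₂(s) ⇌ Hg₂²⁺(aq) + 2 Br⁻(aq)
With molar solubility s: [Hg₂²⁺] = s, [Br⁻] = 2s.
Ksp = [Hg₂²⁺][Br⁻]^2 = s · (2s)^2 = 4s^3
4s^3 = 1.0×10⁻²²  ⇒  s^3 = 2.5×10⁻²³
s = 2.9×10⁻⁸ mol/L

2.9×10⁻⁸ M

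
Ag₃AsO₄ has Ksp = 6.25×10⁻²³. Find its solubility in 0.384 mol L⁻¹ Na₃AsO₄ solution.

Ag₃AsO₄(s) ⇌ 3 Ag⁺(aq) + AsO₄³⁻(aq)
The solution already contains AsO₄³⁻ at 0.384 mol L⁻¹. Let s be the molar solubility of Ag₃AsO₄.
[AsO₄³⁻] ≈ 0.384 mol L⁻¹ (common ion dominates); [Ag⁺] = 3s.
Ksp = [Ag⁺]^3[AsO₄³⁻] = (3s)^3(0.384)
(3s)^3 = 6.25×10⁻²³ / (0.384) = 1.63×10⁻²²
s = 1.82×10⁻⁸ mol L⁻¹

1.82×10⁻⁸ M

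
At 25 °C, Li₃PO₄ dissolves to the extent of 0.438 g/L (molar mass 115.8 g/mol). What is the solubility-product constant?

Ksp = 5.53×10⁻⁹

Molar solubility s = (0.438 g/L) / (115.8 g/mol) = 3.7824×10⁻³ mol/L
Li₃PO₄(s) ⇌ 3 Li⁺(aq) + PO₄³⁻(aq)
If s mol/L of Li₃PO₄ dissolves, [Li⁺] = 3s and [PO₄³⁻] = s.
Ksp = [Li⁺]^3[PO₄³⁻] = (3s)^3 · s = 27s^4
Ksp = 27 × (3.7824×10⁻³)^4 = 5.53×10⁻⁹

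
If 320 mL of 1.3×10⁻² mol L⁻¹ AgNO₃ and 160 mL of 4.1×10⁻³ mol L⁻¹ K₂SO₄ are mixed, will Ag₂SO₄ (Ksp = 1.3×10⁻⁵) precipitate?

No

After mixing, V = 320 mL + 160 mL = 480 mL.
[Ag⁺] = (1.3×10⁻²)(320)/480 = 8.7×10⁻³ mol L⁻¹
[SO₄²⁻] = (4.1×10⁻³)(160)/480 = 1.4×10⁻³ mol L⁻¹
Q = [Ag⁺]^2[SO₄²⁻] = 1.0×10⁻⁷
Q = 1.0×10⁻⁷ < Ksp = 1.3×10⁻⁵, so the solution is unsaturated and no precipitate forms.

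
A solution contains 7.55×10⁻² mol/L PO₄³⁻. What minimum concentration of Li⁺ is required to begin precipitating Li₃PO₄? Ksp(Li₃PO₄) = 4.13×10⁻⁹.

Each salt precipitates once Q = Ksp for that salt.
Li₃PO₄(s) ⇌ 3 Li⁺(aq) + PO₄³⁻(aq)
Ksp = [Li⁺]^3[PO₄³⁻] = [Li⁺]^3(7.55×10⁻²)
[Li⁺]^3 = 4.13×10⁻⁹ / (7.55×10⁻²) = 5.47×10⁻⁸
[Li⁺] = 3.80×10⁻³ mol/L

3.80×10⁻³ M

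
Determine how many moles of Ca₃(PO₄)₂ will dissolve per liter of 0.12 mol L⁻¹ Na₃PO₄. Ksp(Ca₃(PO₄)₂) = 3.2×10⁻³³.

Ca₃(PO₄)₂(s) ⇌ 3 Ca²⁺(aq) + 2 PO₄³⁻(aq)
With PO₄³⁻ already at 0.12 mol L⁻¹ and s small, take [PO₄³⁻] ≈ 0.12 mol L⁻¹ and [Ca²⁺] = 3s.
Ksp = [Ca²⁺]^3[PO₄³⁻]^2 = (3s)^3(0.12)^2
(3s)^3 = 3.2×10⁻³³ / (0.12)^2 = 2.2×10⁻³¹
s = 2.0×10⁻¹¹ mol L⁻¹

2.0×10⁻¹¹ M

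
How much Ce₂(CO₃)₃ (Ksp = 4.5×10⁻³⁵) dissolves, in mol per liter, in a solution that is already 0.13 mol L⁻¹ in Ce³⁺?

4.6×10⁻¹² M

Ce₂(CO₃)₃(s) ⇌ 2 Ce³⁺(aq) + 3 CO₃²⁻(aq)
Let s be the solubility of Ce₂(CO₃)₃ here. The common ion gives [Ce³⁺] ≈ 0.13 mol L⁻¹, and [CO₃²⁻] = 3s.
Ksp = [Ce³⁺]^2[CO₃²⁻]^3 = (0.13)^2(3s)^3
(3s)^3 = 4.5×10⁻³⁵ / (0.13)^2 = 2.7×10⁻³³
s = 4.6×10⁻¹² mol L⁻¹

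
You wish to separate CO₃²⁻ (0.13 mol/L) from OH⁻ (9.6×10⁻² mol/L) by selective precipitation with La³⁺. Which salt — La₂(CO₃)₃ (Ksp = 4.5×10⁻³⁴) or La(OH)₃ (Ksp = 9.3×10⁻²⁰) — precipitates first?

La(OH)₃

Precipitation begins when Q = Ksp.
For La₂(CO₃)₃: [La³⁺] = (Ksp/[CO₃²⁻]^3)^(1/2) = 4.5×10⁻¹⁶ mol/L
For La(OH)₃: [La³⁺] = (Ksp/[OH⁻]^3) = 1.1×10⁻¹⁶ mol/L
The smaller threshold [La³⁺] is reached first, so La(OH)₃ precipitates first.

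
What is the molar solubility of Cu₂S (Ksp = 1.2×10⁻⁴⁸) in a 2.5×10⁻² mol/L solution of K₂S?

Cu₂S(s) ⇌ 2 Cu⁺(aq) + S²⁻(aq)
The solution already contains S²⁻ at 2.5×10⁻² mol/L. Let s be the molar solubility of Cu₂S.
[S²⁻] ≈ 2.5×10⁻² mol/L (common ion dominates); [Cu⁺] = 2s.
Ksp = [Cu⁺]^2[S²⁻] = (2s)^2(2.5×10⁻²)
(2s)^2 = 1.2×10⁻⁴⁸ / (2.5×10⁻²) = 4.8×10⁻⁴⁷
s = 3.5×10⁻²⁴ mol/L

3.5×10⁻²⁴ M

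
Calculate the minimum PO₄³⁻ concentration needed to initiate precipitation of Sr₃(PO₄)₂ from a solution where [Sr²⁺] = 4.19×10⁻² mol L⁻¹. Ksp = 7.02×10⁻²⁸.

3.09×10⁻¹² M

The threshold for precipitation is Q = Ksp.
Sr₃(PO₄)₂(s) ⇌ 3 Sr²⁺(aq) + 2 PO₄³⁻(aq)
Ksp = [Sr²⁺]^3[PO₄³⁻]^2 = [PO₄³⁻]^2(4.19×10⁻²)^3
[PO₄³⁻]^2 = 7.02×10⁻²⁸ / (4.19×10⁻²)^3 = 9.54×10⁻²⁴
[PO₄³⁻] = 3.09×10⁻¹² mol L⁻¹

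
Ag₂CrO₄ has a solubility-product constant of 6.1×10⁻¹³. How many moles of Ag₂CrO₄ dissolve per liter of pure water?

Ag₂CrO₄(s) ⇌ 2 Ag⁺(aq) + CrO₄²⁻(aq)
For each mole of Ag₂CrO₄ that dissolves per liter, [Ag⁺] = 2s and [CrO₄²⁻] = s; let s denote this solubility.
Ksp = [Ag⁺]^2[CrO₄²⁻] = (2s)^2 · s = 4s^3
4s^3 = 6.1×10⁻¹³  ⇒  s^3 = 1.5×10⁻¹³
Taking the 3rd root, s = 5.3×10⁻⁵ mol/L.

5.3×10⁻⁵ M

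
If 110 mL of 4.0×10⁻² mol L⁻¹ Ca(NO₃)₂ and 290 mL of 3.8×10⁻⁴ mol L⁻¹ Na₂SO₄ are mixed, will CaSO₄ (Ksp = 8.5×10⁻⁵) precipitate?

No

After mixing, V = 110 mL + 290 mL = 400 mL.
[Ca²⁺] = (4.0×10⁻²)(110)/400 = 1.1×10⁻² mol L⁻¹
[SO₄²⁻] = (3.8×10⁻⁴)(290)/400 = 2.8×10⁻⁴ mol L⁻¹
Q = [Ca²⁺][SO₄²⁻] = 3.0×10⁻⁶
Q < Ksp (3.0×10⁻⁶ vs 8.5×10⁻⁵); the solution remains unsaturated and no precipitate forms.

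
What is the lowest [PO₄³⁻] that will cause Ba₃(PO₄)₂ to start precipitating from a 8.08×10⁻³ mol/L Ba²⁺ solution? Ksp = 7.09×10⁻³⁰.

3.67×10⁻¹² M

Each salt precipitates once Q = Ksp for that salt.
Ba₃(PO₄)₂(s) ⇌ 3 Ba²⁺(aq) + 2 PO₄³⁻(aq)
Ksp = [Ba²⁺]^3[PO₄³⁻]^2 = [PO₄³⁻]^2(8.08×10⁻³)^3
[PO₄³⁻]^2 = 7.09×10⁻³⁰ / (8.08×10⁻³)^3 = 1.34×10⁻²³
[PO₄³⁻] = 3.67×10⁻¹² mol/L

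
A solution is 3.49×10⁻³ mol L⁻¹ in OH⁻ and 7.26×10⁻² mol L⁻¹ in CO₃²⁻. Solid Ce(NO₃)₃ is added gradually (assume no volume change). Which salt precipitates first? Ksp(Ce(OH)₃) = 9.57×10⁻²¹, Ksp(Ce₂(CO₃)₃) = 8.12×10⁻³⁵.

Each salt precipitates once Q = Ksp for that salt.
For Ce(OH)₃: [Ce³⁺] = (Ksp/[OH⁻]^3) = 2.25×10⁻¹³ mol L⁻¹
For Ce₂(CO₃)₃: [Ce³⁺] = (Ksp/[CO₃²⁻]^3)^(1/2) = 4.61×10⁻¹⁶ mol L⁻¹
Since Ce₂(CO₃)₃ needs less Ce³⁺ to reach saturation, it precipitates first.

Ce₂(CO₃)₃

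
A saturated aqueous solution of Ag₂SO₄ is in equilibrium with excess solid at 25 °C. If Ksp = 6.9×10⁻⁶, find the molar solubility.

Ag₂SO₄(s) ⇌ 2 Ag⁺(aq) + SO₄²⁻(aq)
For each mole of Ag₂SO₄ that dissolves per liter, [Ag⁺] = 2s and [SO₄²⁻] = s; let s denote this solubility.
Ksp = [Ag⁺]^2[SO₄²⁻] = (2s)^2 · s = 4s^3
4s^3 = 6.9×10⁻⁶  ⇒  s^3 = 1.7×10⁻⁶
s = 1.2×10⁻² mol L⁻¹

1.2×10⁻² M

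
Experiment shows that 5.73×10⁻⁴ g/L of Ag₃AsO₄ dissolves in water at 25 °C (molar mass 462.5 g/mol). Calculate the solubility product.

Ksp = 6.36×10⁻²³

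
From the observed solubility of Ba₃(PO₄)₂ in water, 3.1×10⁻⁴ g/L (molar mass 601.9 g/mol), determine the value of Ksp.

Molar solubility s = (3.1×10⁻⁴ g/L) / (601.9 g/mol) = 5.150×10⁻⁷ mol/L
Ba₃(PO₄)₂(s) ⇌ 3 Ba²⁺(aq) + 2 PO₄³⁻(aq)
If s mol/L of Ba₃(PO₄)₂ dissolves, [Ba²⁺] = 3s and [PO₄³⁻] = 2s.
Ksp = [Ba²⁺]^3[PO₄³⁻]^2 = (3s)^3 · (2s)^2 = 108s^5
Ksp = 108 × (5.150×10⁻⁷)^5 = 3.9×10⁻³⁰

Ksp = 3.9×10⁻³⁰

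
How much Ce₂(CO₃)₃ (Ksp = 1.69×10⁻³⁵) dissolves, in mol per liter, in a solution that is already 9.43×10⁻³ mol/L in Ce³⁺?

Ce₂(CO₃)₃(s) ⇌ 2 Ce³⁺(aq) + 3 CO₃²⁻(aq)
Ce³⁺ is already present at 9.43×10⁻³ mol/L. If s mol/L of Ce₂(CO₃)₃ dissolves, [CO₃²⁻] = 3s while [Ce³⁺] ≈ 9.43×10⁻³ mol/L.
Ksp = [Ce³⁺]^2[CO₃²⁻]^3 = (9.43×10⁻³)^2(3s)^3
(3s)^3 = 1.69×10⁻³⁵ / (9.43×10⁻³)^2 = 1.90×10⁻³¹
s = 1.92×10⁻¹¹ mol/L

1.92×10⁻¹¹ M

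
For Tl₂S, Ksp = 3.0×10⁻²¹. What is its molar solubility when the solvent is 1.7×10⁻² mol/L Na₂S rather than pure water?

Tl₂S(s) ⇌ 2 Tl⁺(aq) + S²⁻(aq)
S²⁻ is already present at 1.7×10⁻² mol/L. If s mol/L of Tl₂S dissolves, [Tl⁺] = 2s while [S²⁻] ≈ 1.7×10⁻² mol/L.
Ksp = [Tl⁺]^2[S²⁻] = (2s)^2(1.7×10⁻²)
(2s)^2 = 3.0×10⁻²¹ / (1.7×10⁻²) = 1.8×10⁻¹⁹
s = 2.1×10⁻¹⁰ mol/L

2.1×10⁻¹⁰ M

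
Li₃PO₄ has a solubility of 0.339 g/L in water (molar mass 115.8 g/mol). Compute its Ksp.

Ksp = 1.98×10⁻⁹

s = (0.339 g L⁻¹)/(115.8 g mol⁻¹) = 2.9275×10⁻³ M
Li₃PO₄(s) ⇌ 3 Li⁺(aq) + PO₄³⁻(aq)
If s mol/L of Li₃PO₄ dissolves, [Li⁺] = 3s and [PO₄³⁻] = s.
Ksp = [Li⁺]^3[PO₄³⁻] = (3s)^3 · s = 27s^4
Ksp = 27 × (2.9275×10⁻³)^4 = 1.98×10⁻⁹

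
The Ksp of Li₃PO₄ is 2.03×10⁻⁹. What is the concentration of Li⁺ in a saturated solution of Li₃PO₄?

Li₃PO₄(s) ⇌ 3 Li⁺(aq) + PO₄³⁻(aq)
If s mol/L of Li₃PO₄ dissolves, [Li⁺] = 3s and [PO₄³⁻] = s.
Ksp = [Li⁺]^3[PO₄³⁻] = (3s)^3 · s = 27s^4 = 2.03×10⁻⁹
s = 2.94×10⁻³ mol/L
[Li⁺] = 3s = 8.83×10⁻³ mol/L

8.83×10⁻³ M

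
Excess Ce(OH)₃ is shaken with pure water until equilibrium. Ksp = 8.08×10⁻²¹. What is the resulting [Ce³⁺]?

4.16×10⁻⁶ M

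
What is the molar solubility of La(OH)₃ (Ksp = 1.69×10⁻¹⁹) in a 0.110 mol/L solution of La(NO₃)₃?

3.85×10⁻⁷ M

La(OH)₃(s) ⇌ La³⁺(aq) + 3 OH⁻(aq)
Let s be the solubility of La(OH)₃ here. The common ion gives [La³⁺] ≈ 0.110 mol/L, and [OH⁻] = 3s.
Ksp = [La³⁺][OH⁻]^3 = (0.110)(3s)^3
(3s)^3 = 1.69×10⁻¹⁹ / (0.110) = 1.54×10⁻¹⁸
s = 3.85×10⁻⁷ mol/L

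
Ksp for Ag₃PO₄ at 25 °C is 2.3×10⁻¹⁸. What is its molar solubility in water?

1.7×10⁻⁵ M

Ag₃PO₄(s) ⇌ 3 Ag⁺(aq) + PO₄³⁻(aq)
Let s be the molar solubility. Then [Ag⁺] = 3s and [PO₄³⁻] = s.
Ksp = [Ag⁺]^3[PO₄³⁻] = (3s)^3 · s = 27s^4
27s^4 = 2.3×10⁻¹⁸  ⇒  s^4 = 8.5×10⁻²⁰
s = (8.5×10⁻²⁰)^(1/4) = 1.7×10⁻⁵ mol/L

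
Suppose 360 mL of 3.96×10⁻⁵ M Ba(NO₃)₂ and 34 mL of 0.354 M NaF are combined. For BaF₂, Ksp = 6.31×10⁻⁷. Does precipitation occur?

After mixing, V = 360 mL + 34 mL = 394 mL.
[Ba²⁺] = (3.96×10⁻⁵)(360)/394 = 3.62×10⁻⁵ M
[F⁻] = (0.354)(34)/394 = 3.05×10⁻² M
Q = [Ba²⁺][F⁻]^2 = 3.38×10⁻⁸
Q = 3.38×10⁻⁸ < Ksp = 6.31×10⁻⁷, so the solution is unsaturated and no precipitate forms.

No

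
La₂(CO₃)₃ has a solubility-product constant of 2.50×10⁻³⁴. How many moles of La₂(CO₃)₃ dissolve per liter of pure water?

7.46×10⁻⁸ M

La₂(CO₃)₃(s) ⇌ 2 La³⁺(aq) + 3 CO₃²⁻(aq)
If s mol/L of La₂(CO₃)₃ dissolves, [La³⁺] = 2s and [CO₃²⁻] = 3s.
Ksp = [La³⁺]^2[CO₃²⁻]^3 = (2s)^2 · (3s)^3 = 108s^5
108s^5 = 2.50×10⁻³⁴  ⇒  s^5 = 2.31×10⁻³⁶
s = (2.31×10⁻³⁶)^(1/5) = 7.46×10⁻⁸ mol L⁻¹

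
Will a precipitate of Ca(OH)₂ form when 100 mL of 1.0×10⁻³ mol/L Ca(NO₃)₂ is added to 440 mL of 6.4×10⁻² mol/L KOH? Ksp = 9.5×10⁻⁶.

No

Total volume after mixing = 100 + 440 = 540 mL.
[Ca²⁺] = (1.0×10⁻³)(100)/540 = 1.9×10⁻⁴ mol/L
[OH⁻] = (6.4×10⁻²)(440)/540 = 5.2×10⁻² mol/L
Q = [Ca²⁺][OH⁻]^2 = 5.0×10⁻⁷
Q = 5.0×10⁻⁷ < Ksp = 9.5×10⁻⁶, so the solution is unsaturated and no precipitate forms.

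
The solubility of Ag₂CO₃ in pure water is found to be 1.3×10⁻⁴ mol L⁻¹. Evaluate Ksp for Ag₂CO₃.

Ag₂CO₃(s) ⇌ 2 Ag⁺(aq) + CO₃²⁻(aq)
If s mol/L of Ag₂CO₃ dissolves, [Ag⁺] = 2s and [CO₃²⁻] = s.
Ksp = [Ag⁺]^2[CO₃²⁻] = (2s)^2 · s = 4s^3
Ksp = 4 × (1.3×10⁻⁴)^3 = 8.8×10⁻¹²

Ksp = 8.8×10⁻¹²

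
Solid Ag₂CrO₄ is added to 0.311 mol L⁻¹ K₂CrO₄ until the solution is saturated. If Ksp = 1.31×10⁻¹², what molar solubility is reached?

1.03×10⁻⁶ M

Ag₂CrO₄(s) ⇌ 2 Ag⁺(aq) + CrO₄²⁻(aq)
CrO₄²⁻ is already present at 0.311 mol L⁻¹. If s mol/L of Ag₂CrO₄ dissolves, [Ag⁺] = 2s while [CrO₄²⁻] ≈ 0.311 mol L⁻¹.
Ksp = [Ag⁺]^2[CrO₄²⁻] = (2s)^2(0.311)
(2s)^2 = 1.31×10⁻¹² / (0.311) = 4.21×10⁻¹²
s = 1.03×10⁻⁶ mol L⁻¹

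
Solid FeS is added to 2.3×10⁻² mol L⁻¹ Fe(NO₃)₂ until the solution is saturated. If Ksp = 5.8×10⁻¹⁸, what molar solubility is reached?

2.5×10⁻¹⁶ M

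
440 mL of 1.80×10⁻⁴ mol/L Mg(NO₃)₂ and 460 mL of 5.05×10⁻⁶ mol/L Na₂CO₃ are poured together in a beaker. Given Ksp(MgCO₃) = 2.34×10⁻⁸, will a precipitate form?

No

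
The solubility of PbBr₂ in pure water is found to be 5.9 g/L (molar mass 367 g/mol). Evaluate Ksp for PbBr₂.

Molar solubility s = (5.9 g/L) / (367 g/mol) = 1.608×10⁻² mol/L
PbBr₂(s) ⇌ Pb²⁺(aq) + 2 Br⁻(aq)
If s mol/L of PbBr₂ dissolves, [Pb²⁺] = s and [Br⁻] = 2s.
Ksp = [Pb²⁺][Br⁻]^2 = s · (2s)^2 = 4s^3
Ksp = 4 × (1.608×10⁻²)^3 = 1.7×10⁻⁵

Ksp = 1.7×10⁻⁵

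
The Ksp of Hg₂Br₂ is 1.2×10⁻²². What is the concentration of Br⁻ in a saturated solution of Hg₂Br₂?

6.2×10⁻⁸ M

Hg₂Br₂(s) ⇌ Hg₂²⁺(aq) + 2 Br⁻(aq)
Let s be the molar solubility. Then [Hg₂²⁺] = s and [Br⁻] = 2s.
Ksp = [Hg₂²⁺][Br⁻]^2 = s · (2s)^2 = 4s^3 = 1.2×10⁻²²
s = 3.1×10⁻⁸ M
[Br⁻] = 2s = 6.2×10⁻⁸ M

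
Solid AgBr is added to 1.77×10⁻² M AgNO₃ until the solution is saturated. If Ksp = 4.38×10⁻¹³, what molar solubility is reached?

2.47×10⁻¹¹ M

AgBr(s) ⇌ Ag⁺(aq) + Br⁻(aq)
Ag⁺ is already present at 1.77×10⁻² M. If s mol/L of AgBr dissolves, [Br⁻] = s while [Ag⁺] ≈ 1.77×10⁻² M.
Ksp = [Ag⁺][Br⁻] = (1.77×10⁻²)s
s = 4.38×10⁻¹³ / (1.77×10⁻²) = 2.47×10⁻¹¹
s = 2.47×10⁻¹¹ M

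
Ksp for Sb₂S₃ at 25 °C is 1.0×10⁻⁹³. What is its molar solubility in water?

9.8×10⁻²⁰ M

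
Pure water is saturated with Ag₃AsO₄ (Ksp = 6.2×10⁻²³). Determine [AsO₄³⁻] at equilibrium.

Ag₃AsO₄(s) ⇌ 3 Ag⁺(aq) + AsO₄³⁻(aq)
Call the molar solubility s, so that [Ag⁺] = 3s and [AsO₄³⁻] = s.
Ksp = [Ag⁺]^3[AsO₄³⁻] = (3s)^3 · s = 27s^4 = 6.2×10⁻²³
s = 1.2×10⁻⁶ mol/L
[AsO₄³⁻] = s = 1.2×10⁻⁶ mol/L

1.2×10⁻⁶ M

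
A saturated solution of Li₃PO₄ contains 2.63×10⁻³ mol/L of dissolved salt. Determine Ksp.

Ksp = 1.29×10⁻⁹

Li₃PO₄(s) ⇌ 3 Li⁺(aq) + PO₄³⁻(aq)
For each mole of Li₃PO₄ that dissolves per liter, [Li⁺] = 3s and [PO₄³⁻] = s; let s denote this solubility.
Ksp = [Li⁺]^3[PO₄³⁻] = (3s)^3 · s = 27s^4
Ksp = 27 × (2.63×10⁻³)^4 = 1.29×10⁻⁹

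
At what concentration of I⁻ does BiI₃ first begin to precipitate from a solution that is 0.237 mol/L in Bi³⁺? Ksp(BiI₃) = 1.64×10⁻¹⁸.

Precipitation of each salt begins when its ion product equals Ksp.
BiI₃(s) ⇌ Bi³⁺(aq) + 3 I⁻(aq)
Ksp = [Bi³⁺][I⁻]^3 = [I⁻]^3(0.237)
[I⁻]^3 = 1.64×10⁻¹⁸ / (0.237) = 6.92×10⁻¹⁸
[I⁻] = 1.91×10⁻⁶ mol/L

1.91×10⁻⁶ M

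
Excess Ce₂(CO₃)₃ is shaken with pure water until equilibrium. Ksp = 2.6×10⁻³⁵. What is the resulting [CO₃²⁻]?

Ce₂(CO₃)₃(s) ⇌ 2 Ce³⁺(aq) + 3 CO₃²⁻(aq)
Call the molar solubility s, so that [Ce³⁺] = 2s and [CO₃²⁻] = 3s.
Ksp = [Ce³⁺]^2[CO₃²⁻]^3 = (2s)^2 · (3s)^3 = 108s^5 = 2.6×10⁻³⁵
s = 4.7×10⁻⁸ M
[CO₃²⁻] = 3s = 1.4×10⁻⁷ M

1.4×10⁻⁷ M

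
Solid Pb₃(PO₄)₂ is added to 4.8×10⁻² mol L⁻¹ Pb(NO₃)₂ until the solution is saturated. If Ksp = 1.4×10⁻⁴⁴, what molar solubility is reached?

5.6×10⁻²¹ M

Pb₃(PO₄)₂(s) ⇌ 3 Pb²⁺(aq) + 2 PO₄³⁻(aq)
The solution already contains Pb²⁺ at 4.8×10⁻² mol L⁻¹. Let s be the molar solubility of Pb₃(PO₄)₂.
[Pb²⁺] ≈ 4.8×10⁻² mol L⁻¹ (common ion dominates); [PO₄³⁻] = 2s.
Ksp = [Pb²⁺]^3[PO₄³⁻]^2 = (4.8×10⁻²)^3(2s)^2
(2s)^2 = 1.4×10⁻⁴⁴ / (4.8×10⁻²)^3 = 1.3×10⁻⁴⁰
s = 5.6×10⁻²¹ mol L⁻¹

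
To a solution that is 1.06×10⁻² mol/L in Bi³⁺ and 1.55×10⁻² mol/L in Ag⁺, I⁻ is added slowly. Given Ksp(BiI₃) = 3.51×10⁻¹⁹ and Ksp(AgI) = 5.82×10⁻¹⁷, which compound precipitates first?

AgI

Precipitation of each salt begins when its ion product equals Ksp.
For BiI₃: [I⁻] = (Ksp/[Bi³⁺])^(1/3) = 3.21×10⁻⁶ mol/L
For AgI: [I⁻] = (Ksp/[Ag⁺]) = 3.75×10⁻¹⁵ mol/L
AgI requires the lower [I⁻], so it precipitates first.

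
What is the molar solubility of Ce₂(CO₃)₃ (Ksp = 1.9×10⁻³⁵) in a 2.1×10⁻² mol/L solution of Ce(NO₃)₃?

1.2×10⁻¹¹ M

Ce₂(CO₃)₃(s) ⇌ 2 Ce³⁺(aq) + 3 CO₃²⁻(aq)
Let s be the solubility of Ce₂(CO₃)₃ here. The common ion gives [Ce³⁺] ≈ 2.1×10⁻² mol/L, and [CO₃²⁻] = 3s.
Ksp = [Ce³⁺]^2[CO₃²⁻]^3 = (2.1×10⁻²)^2(3s)^3
(3s)^3 = 1.9×10⁻³⁵ / (2.1×10⁻²)^2 = 4.3×10⁻³²
s = 1.2×10⁻¹¹ mol/L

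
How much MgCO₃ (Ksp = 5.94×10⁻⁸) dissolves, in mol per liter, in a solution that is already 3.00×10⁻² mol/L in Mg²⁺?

MgCO₃(s) ⇌ Mg²⁺(aq) + CO₃²⁻(aq)
With Mg²⁺ already at 3.00×10⁻² mol/L and s small, take [Mg²⁺] ≈ 3.00×10⁻² mol/L and [CO₃²⁻] = s.
Ksp = [Mg²⁺][CO₃²⁻] = (3.00×10⁻²)s
s = 5.94×10⁻⁸ / (3.00×10⁻²) = 1.98×10⁻⁶
s = 1.98×10⁻⁶ mol/L

1.98×10⁻⁶ M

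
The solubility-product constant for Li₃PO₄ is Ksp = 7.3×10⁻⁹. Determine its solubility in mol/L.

4.1×10⁻³ M

Li₃PO₄(s) ⇌ 3 Li⁺(aq) + PO₄³⁻(aq)
Let s be the molar solubility. Then [Li⁺] = 3s and [PO₄³⁻] = s.
Ksp = [Li⁺]^3[PO₄³⁻] = (3s)^3 · s = 27s^4
27s^4 = 7.3×10⁻⁹  ⇒  s^4 = 2.7×10⁻¹⁰
s = (2.7×10⁻¹⁰)^(1/4) = 4.1×10⁻³ mol/L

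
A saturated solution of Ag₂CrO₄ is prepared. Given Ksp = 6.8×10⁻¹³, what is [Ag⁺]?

1.1×10⁻⁴ M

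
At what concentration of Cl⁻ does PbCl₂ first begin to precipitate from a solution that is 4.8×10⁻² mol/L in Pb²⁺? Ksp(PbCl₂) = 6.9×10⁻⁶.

1.2×10⁻² M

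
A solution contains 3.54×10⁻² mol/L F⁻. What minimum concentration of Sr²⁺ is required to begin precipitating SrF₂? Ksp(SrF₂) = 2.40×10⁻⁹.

1.92×10⁻⁶ M

The threshold for precipitation is Q = Ksp.
SrF₂(s) ⇌ Sr²⁺(aq) + 2 F⁻(aq)
Ksp = [Sr²⁺][F⁻]^2 = [Sr²⁺](3.54×10⁻²)^2
[Sr²⁺] = 2.40×10⁻⁹ / (3.54×10⁻²)^2 = 1.92×10⁻⁶
[Sr²⁺] = 1.92×10⁻⁶ mol/L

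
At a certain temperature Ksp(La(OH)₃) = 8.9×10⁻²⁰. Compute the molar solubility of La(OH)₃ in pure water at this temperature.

7.6×10⁻⁶ M

La(OH)₃(s) ⇌ La³⁺(aq) + 3 OH⁻(aq)
For each mole of La(OH)₃ that dissolves per liter, [La³⁺] = s and [OH⁻] = 3s; let s denote this solubility.
Ksp = [La³⁺][OH⁻]^3 = s · (3s)^3 = 27s^4
27s^4 = 8.9×10⁻²⁰  ⇒  s^4 = 3.3×10⁻²¹
s = (3.3×10⁻²¹)^(1/4) = 7.6×10⁻⁶ mol L⁻¹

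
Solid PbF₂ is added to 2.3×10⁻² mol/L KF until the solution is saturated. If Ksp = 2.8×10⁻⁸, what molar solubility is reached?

5.3×10⁻⁵ M

PbF₂(s) ⇌ Pb²⁺(aq) + 2 F⁻(aq)
F⁻ is already present at 2.3×10⁻² mol/L. If s mol/L of PbF₂ dissolves, [Pb²⁺] = s while [F⁻] ≈ 2.3×10⁻² mol/L.
Ksp = [Pb²⁺][F⁻]^2 = s(2.3×10⁻²)^2
s = 2.8×10⁻⁸ / (2.3×10⁻²)^2 = 5.3×10⁻⁵
s = 5.3×10⁻⁵ mol/L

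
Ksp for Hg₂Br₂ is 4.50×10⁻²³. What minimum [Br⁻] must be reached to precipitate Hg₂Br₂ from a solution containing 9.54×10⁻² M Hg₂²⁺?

2.17×10⁻¹¹ M

The threshold for precipitation is Q = Ksp.
Hg₂Br₂(s) ⇌ Hg₂²⁺(aq) + 2 Br⁻(aq)
Ksp = [Hg₂²⁺][Br⁻]^2 = [Br⁻]^2(9.54×10⁻²)
[Br⁻]^2 = 4.50×10⁻²³ / (9.54×10⁻²) = 4.72×10⁻²²
[Br⁻] = 2.17×10⁻¹¹ M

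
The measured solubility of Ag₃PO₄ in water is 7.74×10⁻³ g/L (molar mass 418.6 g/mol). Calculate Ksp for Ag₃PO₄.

Convert to molarity: s = 7.74×10⁻³ / 418.6 = 1.8490×10⁻⁵ mol/L
Ag₃PO₄(s) ⇌ 3 Ag⁺(aq) + PO₄³⁻(aq)
Let s be the molar solubility. Then [Ag⁺] = 3s and [PO₄³⁻] = s.
Ksp = [Ag⁺]^3[PO₄³⁻] = (3s)^3 · s = 27s^4
Ksp = 27 × (1.8490×10⁻⁵)^4 = 3.16×10⁻¹⁸

Ksp = 3.16×10⁻¹⁸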